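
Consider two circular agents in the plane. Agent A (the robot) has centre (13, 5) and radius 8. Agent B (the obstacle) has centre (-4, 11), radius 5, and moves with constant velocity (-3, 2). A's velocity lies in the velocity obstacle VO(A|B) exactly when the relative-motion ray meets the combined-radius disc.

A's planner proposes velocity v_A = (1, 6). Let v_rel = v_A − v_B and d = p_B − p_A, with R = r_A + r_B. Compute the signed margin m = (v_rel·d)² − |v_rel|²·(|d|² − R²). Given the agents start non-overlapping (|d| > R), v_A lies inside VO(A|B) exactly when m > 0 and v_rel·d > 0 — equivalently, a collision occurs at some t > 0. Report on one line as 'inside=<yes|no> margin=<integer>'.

d = (-17, 6),  |d|² = 325;  R = 8+5 = 13,  c = 325−13² = 156
v_rel = (4, 4),  |v_rel|² = 32;  v_rel·d = (4)·(-17) + (4)·(6) = -44
32·t² + 88·t + 156 = 0  ⇒  m = (-44)² − 32·156 = -3056
m = -3056 < 0,  v_rel·d = -44 < 0  ⇒  outside

inside=no margin=-3056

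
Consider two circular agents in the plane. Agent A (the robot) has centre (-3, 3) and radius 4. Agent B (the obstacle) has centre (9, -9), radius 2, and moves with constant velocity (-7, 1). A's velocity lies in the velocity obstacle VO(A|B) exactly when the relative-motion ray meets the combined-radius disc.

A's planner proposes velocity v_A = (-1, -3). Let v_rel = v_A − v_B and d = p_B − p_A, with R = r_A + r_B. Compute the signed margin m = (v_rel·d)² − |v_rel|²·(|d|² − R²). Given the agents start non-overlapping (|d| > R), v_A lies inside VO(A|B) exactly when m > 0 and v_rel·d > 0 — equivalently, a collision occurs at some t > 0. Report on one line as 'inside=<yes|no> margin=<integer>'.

d = (12, -12),  |d|² = 288;  R = 4+2 = 6,  c = 288−6² = 252
v_rel = (6, -4),  |v_rel|² = 52;  v_rel·d = (6)·(12) + (-4)·(-12) = 120
52·t² − 240·t + 252 = 0  ⇒  m = 120² − 52·252 = 1296
m = 1296 > 0,  v_rel·d = 120 > 0  ⇒  inside

inside=yes margin=1296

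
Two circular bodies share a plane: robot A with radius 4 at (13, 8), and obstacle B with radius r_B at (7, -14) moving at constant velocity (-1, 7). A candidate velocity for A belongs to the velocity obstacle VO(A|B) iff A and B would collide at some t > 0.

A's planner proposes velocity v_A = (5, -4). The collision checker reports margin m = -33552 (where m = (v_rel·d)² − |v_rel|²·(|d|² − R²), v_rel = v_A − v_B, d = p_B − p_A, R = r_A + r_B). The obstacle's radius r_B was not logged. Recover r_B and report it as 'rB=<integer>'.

m = -33552
d = (-6, -22);  v_rel = (6, -11),  |v_rel|² = 157
v_rel×d = (6)·(-22) − (-11)·(-6) = -198
since m = R²·157 − (-198)²:  R² = (39204 + -33552) / 157 = 36
R = √36 = 6  ⇒  r_B = 6 − 4 = 2

rB=2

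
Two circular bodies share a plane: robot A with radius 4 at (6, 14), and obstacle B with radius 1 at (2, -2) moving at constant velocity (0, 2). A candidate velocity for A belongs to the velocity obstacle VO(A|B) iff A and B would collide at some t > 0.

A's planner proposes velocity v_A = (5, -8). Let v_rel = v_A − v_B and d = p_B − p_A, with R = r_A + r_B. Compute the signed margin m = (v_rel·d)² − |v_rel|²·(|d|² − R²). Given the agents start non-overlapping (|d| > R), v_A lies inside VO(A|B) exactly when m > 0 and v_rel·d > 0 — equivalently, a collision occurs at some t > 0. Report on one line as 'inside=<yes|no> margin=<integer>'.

d = (-4, -16),  |d|² = 272;  R = 4+1 = 5,  c = 272−5² = 247
v_rel = (5, -10),  |v_rel|² = 125;  v_rel·d = (5)·(-4) + (-10)·(-16) = 140
125·t² − 280·t + 247 = 0  ⇒  m = 140² − 125·247 = -11275
m = -11275 < 0,  v_rel·d = 140 > 0  ⇒  outside

inside=no margin=-11275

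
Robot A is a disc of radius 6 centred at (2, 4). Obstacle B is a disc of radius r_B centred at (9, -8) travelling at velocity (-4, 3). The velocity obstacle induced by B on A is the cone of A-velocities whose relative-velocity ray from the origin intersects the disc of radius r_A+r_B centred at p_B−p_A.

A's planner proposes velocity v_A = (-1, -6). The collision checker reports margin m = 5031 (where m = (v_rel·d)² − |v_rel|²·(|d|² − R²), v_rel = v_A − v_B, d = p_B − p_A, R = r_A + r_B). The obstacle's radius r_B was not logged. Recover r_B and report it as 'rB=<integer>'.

m = 5031
d = (7, -12);  v_rel = (3, -9),  |v_rel|² = 90
v_rel×d = (3)·(-12) − (-9)·(7) = 27
since m = R²·90 − 27²:  R² = (729 + 5031) / 90 = 64
R = √64 = 8  ⇒  r_B = 8 − 6 = 2

rB=2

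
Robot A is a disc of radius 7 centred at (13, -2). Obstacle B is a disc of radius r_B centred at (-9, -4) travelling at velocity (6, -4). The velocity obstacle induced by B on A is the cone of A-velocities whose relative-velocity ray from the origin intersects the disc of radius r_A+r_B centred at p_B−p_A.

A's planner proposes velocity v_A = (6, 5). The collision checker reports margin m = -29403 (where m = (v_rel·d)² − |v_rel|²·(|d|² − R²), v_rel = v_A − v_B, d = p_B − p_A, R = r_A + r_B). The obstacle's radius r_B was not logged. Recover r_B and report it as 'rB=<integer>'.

m = -29403
d = (-22, -2);  v_rel = (0, 9),  |v_rel|² = 81
v_rel×d = (0)·(-2) − (9)·(-22) = 198
since m = R²·81 − 198²:  R² = (39204 + -29403) / 81 = 121
R = √121 = 11  ⇒  r_B = 11 − 7 = 4

rB=4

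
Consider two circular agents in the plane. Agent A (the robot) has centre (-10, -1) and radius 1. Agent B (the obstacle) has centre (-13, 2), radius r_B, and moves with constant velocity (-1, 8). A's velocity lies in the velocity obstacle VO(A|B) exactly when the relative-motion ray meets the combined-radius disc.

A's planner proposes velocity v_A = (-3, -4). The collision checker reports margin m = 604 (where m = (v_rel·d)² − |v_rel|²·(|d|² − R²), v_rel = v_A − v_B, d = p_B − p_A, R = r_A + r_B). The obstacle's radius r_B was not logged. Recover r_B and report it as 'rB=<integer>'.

m = 604
d = (-3, 3);  v_rel = (-2, -12),  |v_rel|² = 148
v_rel×d = (-2)·(3) − (-12)·(-3) = -42
since m = R²·148 − (-42)²:  R² = (1764 + 604) / 148 = 16
R = √16 = 4  ⇒  r_B = 4 − 1 = 3

rB=3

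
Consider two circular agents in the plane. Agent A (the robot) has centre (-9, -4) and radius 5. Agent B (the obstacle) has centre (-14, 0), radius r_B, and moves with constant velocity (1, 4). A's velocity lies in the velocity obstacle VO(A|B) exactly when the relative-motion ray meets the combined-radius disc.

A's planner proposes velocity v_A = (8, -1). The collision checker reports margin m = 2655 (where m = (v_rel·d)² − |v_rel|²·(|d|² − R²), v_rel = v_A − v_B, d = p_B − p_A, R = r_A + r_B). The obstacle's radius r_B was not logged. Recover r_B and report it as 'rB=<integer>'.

m = 2655
d = (-5, 4);  v_rel = (7, -5),  |v_rel|² = 74
v_rel×d = (7)·(4) − (-5)·(-5) = 3
since m = R²·74 − 3²:  R² = (9 + 2655) / 74 = 36
R = √36 = 6  ⇒  r_B = 6 − 5 = 1

rB=1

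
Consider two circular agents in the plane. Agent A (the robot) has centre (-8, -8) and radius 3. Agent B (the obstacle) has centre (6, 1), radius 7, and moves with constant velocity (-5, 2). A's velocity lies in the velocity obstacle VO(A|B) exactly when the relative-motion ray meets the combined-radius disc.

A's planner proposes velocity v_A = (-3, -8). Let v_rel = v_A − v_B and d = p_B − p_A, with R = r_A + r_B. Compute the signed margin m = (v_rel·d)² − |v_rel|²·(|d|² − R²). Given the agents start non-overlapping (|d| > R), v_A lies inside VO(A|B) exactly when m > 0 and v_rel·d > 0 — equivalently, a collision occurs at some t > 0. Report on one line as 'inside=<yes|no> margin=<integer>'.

d = (14, 9),  |d|² = 277;  R = 3+7 = 10,  c = 277−10² = 177
v_rel = (2, -10),  |v_rel|² = 104;  v_rel·d = (2)·(14) + (-10)·(9) = -62
104·t² + 124·t + 177 = 0  ⇒  m = (-62)² − 104·177 = -14564
m = -14564 < 0,  v_rel·d = -62 < 0  ⇒  outside

inside=no margin=-14564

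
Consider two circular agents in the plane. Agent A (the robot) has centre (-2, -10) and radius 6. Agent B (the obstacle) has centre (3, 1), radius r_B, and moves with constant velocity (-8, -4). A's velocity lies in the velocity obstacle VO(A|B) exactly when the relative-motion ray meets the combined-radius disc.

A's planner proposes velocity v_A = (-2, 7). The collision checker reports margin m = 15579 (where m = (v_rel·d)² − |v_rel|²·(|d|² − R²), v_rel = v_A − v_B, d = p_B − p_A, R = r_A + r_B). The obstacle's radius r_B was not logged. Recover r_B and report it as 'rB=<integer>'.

m = 15579
d = (5, 11);  v_rel = (6, 11),  |v_rel|² = 157
v_rel×d = (6)·(11) − (11)·(5) = 11
since m = R²·157 − 11²:  R² = (121 + 15579) / 157 = 100
R = √100 = 10  ⇒  r_B = 10 − 6 = 4

rB=4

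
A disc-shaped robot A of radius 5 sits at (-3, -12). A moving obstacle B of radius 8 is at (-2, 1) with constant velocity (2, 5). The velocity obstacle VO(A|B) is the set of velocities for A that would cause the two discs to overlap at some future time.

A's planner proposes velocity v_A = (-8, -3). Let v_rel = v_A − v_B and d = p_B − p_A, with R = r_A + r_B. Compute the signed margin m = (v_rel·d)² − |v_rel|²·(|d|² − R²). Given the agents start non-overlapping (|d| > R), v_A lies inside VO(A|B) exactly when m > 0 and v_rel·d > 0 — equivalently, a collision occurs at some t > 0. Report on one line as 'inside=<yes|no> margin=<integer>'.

d = (1, 13),  |d|² = 170;  R = 5+8 = 13,  c = 170−13² = 1
v_rel = (-10, -8),  |v_rel|² = 164;  v_rel·d = (-10)·(1) + (-8)·(13) = -114
164·t² + 228·t + 1 = 0  ⇒  m = (-114)² − 164·1 = 12832
m = 12832 > 0,  v_rel·d = -114 < 0  ⇒  outside

inside=no margin=12832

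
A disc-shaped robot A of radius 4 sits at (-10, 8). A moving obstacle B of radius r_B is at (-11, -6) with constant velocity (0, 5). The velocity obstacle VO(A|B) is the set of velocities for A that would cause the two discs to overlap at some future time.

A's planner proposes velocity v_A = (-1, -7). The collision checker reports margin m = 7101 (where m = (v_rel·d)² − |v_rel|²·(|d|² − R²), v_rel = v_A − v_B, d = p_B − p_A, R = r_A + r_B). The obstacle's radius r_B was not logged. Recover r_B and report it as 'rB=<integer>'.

m = 7101
d = (-1, -14);  v_rel = (-1, -12),  |v_rel|² = 145
v_rel×d = (-1)·(-14) − (-12)·(-1) = 2
since m = R²·145 − 2²:  R² = (4 + 7101) / 145 = 49
R = √49 = 7  ⇒  r_B = 7 − 4 = 3

rB=3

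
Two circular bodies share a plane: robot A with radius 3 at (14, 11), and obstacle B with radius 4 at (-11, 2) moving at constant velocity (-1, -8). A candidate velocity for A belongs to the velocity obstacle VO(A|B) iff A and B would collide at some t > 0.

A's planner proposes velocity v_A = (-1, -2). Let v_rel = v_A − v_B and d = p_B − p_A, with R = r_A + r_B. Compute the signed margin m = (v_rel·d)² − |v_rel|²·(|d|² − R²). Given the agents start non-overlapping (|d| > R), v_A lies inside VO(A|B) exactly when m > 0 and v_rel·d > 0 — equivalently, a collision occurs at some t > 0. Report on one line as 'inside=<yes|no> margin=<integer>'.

d = (-25, -9),  |d|² = 706;  R = 3+4 = 7,  c = 706−7² = 657
v_rel = (0, 6),  |v_rel|² = 36;  v_rel·d = (0)·(-25) + (6)·(-9) = -54
36·t² + 108·t + 657 = 0  ⇒  m = (-54)² − 36·657 = -20736
m = -20736 < 0,  v_rel·d = -54 < 0  ⇒  outside

inside=no margin=-20736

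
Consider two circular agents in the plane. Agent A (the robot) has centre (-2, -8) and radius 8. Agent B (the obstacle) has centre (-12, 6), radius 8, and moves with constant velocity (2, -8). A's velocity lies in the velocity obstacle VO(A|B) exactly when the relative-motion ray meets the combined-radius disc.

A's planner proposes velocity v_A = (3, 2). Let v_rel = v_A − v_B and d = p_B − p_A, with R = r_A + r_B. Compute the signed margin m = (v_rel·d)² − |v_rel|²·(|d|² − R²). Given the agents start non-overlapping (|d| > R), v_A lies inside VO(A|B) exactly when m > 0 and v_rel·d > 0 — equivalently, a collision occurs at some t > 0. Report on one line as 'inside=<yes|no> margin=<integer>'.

d = (-10, 14),  |d|² = 296;  R = 8+8 = 16,  c = 296−16² = 40
v_rel = (1, 10),  |v_rel|² = 101;  v_rel·d = (1)·(-10) + (10)·(14) = 130
101·t² − 260·t + 40 = 0  ⇒  m = 130² − 101·40 = 12860
m = 12860 > 0,  v_rel·d = 130 > 0  ⇒  inside

inside=yes margin=12860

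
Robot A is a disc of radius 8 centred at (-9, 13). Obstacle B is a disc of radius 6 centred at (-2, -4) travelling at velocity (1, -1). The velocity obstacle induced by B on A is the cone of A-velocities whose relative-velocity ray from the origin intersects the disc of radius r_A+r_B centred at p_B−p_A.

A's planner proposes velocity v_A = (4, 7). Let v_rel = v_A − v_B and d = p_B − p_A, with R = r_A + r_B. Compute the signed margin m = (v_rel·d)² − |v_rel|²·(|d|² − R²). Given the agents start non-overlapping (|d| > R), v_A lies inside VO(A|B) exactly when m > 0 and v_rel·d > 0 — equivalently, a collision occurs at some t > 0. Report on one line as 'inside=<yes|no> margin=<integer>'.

d = (7, -17),  |d|² = 338;  R = 8+6 = 14,  c = 338−14² = 142
v_rel = (3, 8),  |v_rel|² = 73;  v_rel·d = (3)·(7) + (8)·(-17) = -115
73·t² + 230·t + 142 = 0  ⇒  m = (-115)² − 73·142 = 2859
m = 2859 > 0,  v_rel·d = -115 < 0  ⇒  outside

inside=no margin=2859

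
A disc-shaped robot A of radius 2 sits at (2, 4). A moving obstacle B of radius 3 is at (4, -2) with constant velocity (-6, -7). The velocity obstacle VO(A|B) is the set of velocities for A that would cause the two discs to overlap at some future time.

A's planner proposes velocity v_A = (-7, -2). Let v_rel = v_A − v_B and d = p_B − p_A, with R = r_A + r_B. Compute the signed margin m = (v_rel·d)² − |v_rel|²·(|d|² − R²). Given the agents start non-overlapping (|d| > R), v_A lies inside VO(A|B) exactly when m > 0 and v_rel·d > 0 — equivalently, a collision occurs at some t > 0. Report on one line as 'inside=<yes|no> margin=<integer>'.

d = (2, -6),  |d|² = 40;  R = 2+3 = 5,  c = 40−5² = 15
v_rel = (-1, 5),  |v_rel|² = 26;  v_rel·d = (-1)·(2) + (5)·(-6) = -32
26·t² + 64·t + 15 = 0  ⇒  m = (-32)² − 26·15 = 634
m = 634 > 0,  v_rel·d = -32 < 0  ⇒  outside

inside=no margin=634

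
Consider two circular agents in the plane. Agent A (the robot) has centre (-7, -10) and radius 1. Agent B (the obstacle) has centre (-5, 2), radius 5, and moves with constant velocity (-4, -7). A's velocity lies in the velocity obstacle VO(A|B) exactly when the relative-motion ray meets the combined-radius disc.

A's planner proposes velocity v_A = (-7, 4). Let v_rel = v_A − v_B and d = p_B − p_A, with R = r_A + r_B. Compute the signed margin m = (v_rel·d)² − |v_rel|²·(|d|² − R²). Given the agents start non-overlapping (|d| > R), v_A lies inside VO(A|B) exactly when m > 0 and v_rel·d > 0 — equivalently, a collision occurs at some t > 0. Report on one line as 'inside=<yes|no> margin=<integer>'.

d = (2, 12),  |d|² = 148;  R = 1+5 = 6,  c = 148−6² = 112
v_rel = (-3, 11),  |v_rel|² = 130;  v_rel·d = (-3)·(2) + (11)·(12) = 126
130·t² − 252·t + 112 = 0  ⇒  m = 126² − 130·112 = 1316
m = 1316 > 0,  v_rel·d = 126 > 0  ⇒  inside

inside=yes margin=1316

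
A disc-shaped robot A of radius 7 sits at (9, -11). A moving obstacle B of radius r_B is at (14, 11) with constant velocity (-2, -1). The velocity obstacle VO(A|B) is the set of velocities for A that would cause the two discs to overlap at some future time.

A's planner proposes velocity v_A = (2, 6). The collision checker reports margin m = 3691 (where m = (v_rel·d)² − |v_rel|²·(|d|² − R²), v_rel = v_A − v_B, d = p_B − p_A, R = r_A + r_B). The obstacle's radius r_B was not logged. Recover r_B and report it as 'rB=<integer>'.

m = 3691
d = (5, 22);  v_rel = (4, 7),  |v_rel|² = 65
v_rel×d = (4)·(22) − (7)·(5) = 53
since m = R²·65 − 53²:  R² = (2809 + 3691) / 65 = 100
R = √100 = 10  ⇒  r_B = 10 − 7 = 3

rB=3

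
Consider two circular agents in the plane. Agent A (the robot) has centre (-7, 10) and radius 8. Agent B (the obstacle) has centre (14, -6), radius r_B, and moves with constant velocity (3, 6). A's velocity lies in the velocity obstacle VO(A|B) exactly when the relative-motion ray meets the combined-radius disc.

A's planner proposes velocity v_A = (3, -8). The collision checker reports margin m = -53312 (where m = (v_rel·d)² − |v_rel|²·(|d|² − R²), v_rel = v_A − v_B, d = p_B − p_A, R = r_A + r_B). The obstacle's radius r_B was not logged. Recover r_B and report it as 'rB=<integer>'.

m = -53312
d = (21, -16);  v_rel = (0, -14),  |v_rel|² = 196
v_rel×d = (0)·(-16) − (-14)·(21) = 294
since m = R²·196 − 294²:  R² = (86436 + -53312) / 196 = 169
R = √169 = 13  ⇒  r_B = 13 − 8 = 5

rB=5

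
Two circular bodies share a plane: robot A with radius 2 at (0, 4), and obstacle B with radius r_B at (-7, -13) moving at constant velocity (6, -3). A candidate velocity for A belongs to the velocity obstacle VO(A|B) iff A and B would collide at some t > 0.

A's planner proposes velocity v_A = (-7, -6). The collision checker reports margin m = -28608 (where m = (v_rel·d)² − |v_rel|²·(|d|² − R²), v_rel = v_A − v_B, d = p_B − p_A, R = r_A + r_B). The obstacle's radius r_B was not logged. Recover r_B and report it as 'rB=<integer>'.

m = -28608
d = (-7, -17);  v_rel = (-13, -3),  |v_rel|² = 178
v_rel×d = (-13)·(-17) − (-3)·(-7) = 200
since m = R²·178 − 200²:  R² = (40000 + -28608) / 178 = 64
R = √64 = 8  ⇒  r_B = 8 − 2 = 6

rB=6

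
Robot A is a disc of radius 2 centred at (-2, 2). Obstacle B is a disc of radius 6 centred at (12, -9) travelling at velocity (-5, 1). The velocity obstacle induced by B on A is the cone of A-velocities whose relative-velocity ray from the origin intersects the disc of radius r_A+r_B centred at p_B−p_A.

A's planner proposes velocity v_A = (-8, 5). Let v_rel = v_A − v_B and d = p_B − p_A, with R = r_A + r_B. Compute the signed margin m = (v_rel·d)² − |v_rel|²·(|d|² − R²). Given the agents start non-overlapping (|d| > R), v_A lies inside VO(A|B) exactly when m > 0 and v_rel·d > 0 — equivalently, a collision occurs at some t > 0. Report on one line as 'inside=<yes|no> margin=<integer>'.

d = (14, -11),  |d|² = 317;  R = 2+6 = 8,  c = 317−8² = 253
v_rel = (-3, 4),  |v_rel|² = 25;  v_rel·d = (-3)·(14) + (4)·(-11) = -86
25·t² + 172·t + 253 = 0  ⇒  m = (-86)² − 25·253 = 1071
m = 1071 > 0,  v_rel·d = -86 < 0  ⇒  outside

inside=no margin=1071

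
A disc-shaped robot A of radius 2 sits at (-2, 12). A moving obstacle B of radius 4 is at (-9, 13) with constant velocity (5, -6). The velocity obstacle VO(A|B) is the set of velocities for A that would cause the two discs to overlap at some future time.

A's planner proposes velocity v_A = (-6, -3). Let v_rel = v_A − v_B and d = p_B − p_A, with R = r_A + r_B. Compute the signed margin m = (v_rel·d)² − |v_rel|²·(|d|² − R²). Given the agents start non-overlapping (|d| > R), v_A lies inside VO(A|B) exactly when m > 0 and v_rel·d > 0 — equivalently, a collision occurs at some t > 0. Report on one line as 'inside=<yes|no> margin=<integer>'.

d = (-7, 1),  |d|² = 50;  R = 2+4 = 6,  c = 50−6² = 14
v_rel = (-11, 3),  |v_rel|² = 130;  v_rel·d = (-11)·(-7) + (3)·(1) = 80
130·t² − 160·t + 14 = 0  ⇒  m = 80² − 130·14 = 4580
m = 4580 > 0,  v_rel·d = 80 > 0  ⇒  inside

inside=yes margin=4580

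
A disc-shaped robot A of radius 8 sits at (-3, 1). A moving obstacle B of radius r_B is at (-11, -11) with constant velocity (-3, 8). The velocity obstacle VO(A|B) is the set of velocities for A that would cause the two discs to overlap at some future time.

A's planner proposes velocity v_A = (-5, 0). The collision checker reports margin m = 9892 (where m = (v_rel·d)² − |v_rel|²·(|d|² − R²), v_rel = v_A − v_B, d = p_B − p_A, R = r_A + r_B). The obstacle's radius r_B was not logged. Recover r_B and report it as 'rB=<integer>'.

m = 9892
d = (-8, -12);  v_rel = (-2, -8),  |v_rel|² = 68
v_rel×d = (-2)·(-12) − (-8)·(-8) = -40
since m = R²·68 − (-40)²:  R² = (1600 + 9892) / 68 = 169
R = √169 = 13  ⇒  r_B = 13 − 8 = 5

rB=5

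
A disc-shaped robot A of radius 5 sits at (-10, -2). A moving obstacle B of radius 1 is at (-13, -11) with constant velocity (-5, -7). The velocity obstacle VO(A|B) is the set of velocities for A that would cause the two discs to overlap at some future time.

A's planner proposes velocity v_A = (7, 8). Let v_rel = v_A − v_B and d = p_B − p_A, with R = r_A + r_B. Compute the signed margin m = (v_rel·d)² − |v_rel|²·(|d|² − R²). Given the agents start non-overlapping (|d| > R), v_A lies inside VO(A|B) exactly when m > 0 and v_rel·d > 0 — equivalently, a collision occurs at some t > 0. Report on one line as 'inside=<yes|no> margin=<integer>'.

d = (-3, -9),  |d|² = 90;  R = 5+1 = 6,  c = 90−6² = 54
v_rel = (12, 15),  |v_rel|² = 369;  v_rel·d = (12)·(-3) + (15)·(-9) = -171
369·t² + 342·t + 54 = 0  ⇒  m = (-171)² − 369·54 = 9315
m = 9315 > 0,  v_rel·d = -171 < 0  ⇒  outside

inside=no margin=9315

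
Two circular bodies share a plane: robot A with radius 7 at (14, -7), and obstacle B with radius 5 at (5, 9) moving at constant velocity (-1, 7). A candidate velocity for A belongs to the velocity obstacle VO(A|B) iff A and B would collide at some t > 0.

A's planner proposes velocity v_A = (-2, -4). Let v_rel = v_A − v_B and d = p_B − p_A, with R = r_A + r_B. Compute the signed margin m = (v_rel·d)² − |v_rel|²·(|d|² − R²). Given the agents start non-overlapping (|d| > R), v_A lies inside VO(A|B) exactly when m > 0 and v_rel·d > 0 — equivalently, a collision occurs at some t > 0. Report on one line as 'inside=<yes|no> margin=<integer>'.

d = (-9, 16),  |d|² = 337;  R = 7+5 = 12,  c = 337−12² = 193
v_rel = (-1, -11),  |v_rel|² = 122;  v_rel·d = (-1)·(-9) + (-11)·(16) = -167
122·t² + 334·t + 193 = 0  ⇒  m = (-167)² − 122·193 = 4343
m = 4343 > 0,  v_rel·d = -167 < 0  ⇒  outside

inside=no margin=4343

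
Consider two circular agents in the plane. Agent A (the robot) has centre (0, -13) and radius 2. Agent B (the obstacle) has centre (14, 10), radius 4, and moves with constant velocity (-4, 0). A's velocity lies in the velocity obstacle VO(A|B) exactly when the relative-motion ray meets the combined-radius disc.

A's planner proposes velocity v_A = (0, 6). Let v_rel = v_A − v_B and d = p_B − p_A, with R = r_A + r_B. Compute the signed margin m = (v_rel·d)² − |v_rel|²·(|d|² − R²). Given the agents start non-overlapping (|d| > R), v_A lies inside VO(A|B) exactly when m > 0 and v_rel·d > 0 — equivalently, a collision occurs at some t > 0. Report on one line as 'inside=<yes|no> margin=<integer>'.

d = (14, 23),  |d|² = 725;  R = 2+4 = 6,  c = 725−6² = 689
v_rel = (4, 6),  |v_rel|² = 52;  v_rel·d = (4)·(14) + (6)·(23) = 194
52·t² − 388·t + 689 = 0  ⇒  m = 194² − 52·689 = 1808
m = 1808 > 0,  v_rel·d = 194 > 0  ⇒  inside

inside=yes margin=1808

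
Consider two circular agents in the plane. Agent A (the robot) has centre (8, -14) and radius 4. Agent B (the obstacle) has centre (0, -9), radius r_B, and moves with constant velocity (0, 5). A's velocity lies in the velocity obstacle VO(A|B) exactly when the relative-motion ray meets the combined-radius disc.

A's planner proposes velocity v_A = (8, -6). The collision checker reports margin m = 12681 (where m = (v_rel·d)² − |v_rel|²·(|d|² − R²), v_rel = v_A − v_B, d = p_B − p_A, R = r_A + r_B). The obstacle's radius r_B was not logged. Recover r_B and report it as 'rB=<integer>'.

m = 12681
d = (-8, 5);  v_rel = (8, -11),  |v_rel|² = 185
v_rel×d = (8)·(5) − (-11)·(-8) = -48
since m = R²·185 − (-48)²:  R² = (2304 + 12681) / 185 = 81
R = √81 = 9  ⇒  r_B = 9 − 4 = 5

rB=5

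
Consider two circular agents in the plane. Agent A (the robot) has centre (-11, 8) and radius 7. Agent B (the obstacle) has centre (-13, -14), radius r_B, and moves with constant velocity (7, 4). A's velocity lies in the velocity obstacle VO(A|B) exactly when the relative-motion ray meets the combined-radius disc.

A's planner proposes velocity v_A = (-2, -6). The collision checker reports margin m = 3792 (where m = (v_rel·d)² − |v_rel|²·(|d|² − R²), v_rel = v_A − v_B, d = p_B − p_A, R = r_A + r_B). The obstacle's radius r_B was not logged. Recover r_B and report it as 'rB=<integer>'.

m = 3792
d = (-2, -22);  v_rel = (-9, -10),  |v_rel|² = 181
v_rel×d = (-9)·(-22) − (-10)·(-2) = 178
since m = R²·181 − 178²:  R² = (31684 + 3792) / 181 = 196
R = √196 = 14  ⇒  r_B = 14 − 7 = 7

rB=7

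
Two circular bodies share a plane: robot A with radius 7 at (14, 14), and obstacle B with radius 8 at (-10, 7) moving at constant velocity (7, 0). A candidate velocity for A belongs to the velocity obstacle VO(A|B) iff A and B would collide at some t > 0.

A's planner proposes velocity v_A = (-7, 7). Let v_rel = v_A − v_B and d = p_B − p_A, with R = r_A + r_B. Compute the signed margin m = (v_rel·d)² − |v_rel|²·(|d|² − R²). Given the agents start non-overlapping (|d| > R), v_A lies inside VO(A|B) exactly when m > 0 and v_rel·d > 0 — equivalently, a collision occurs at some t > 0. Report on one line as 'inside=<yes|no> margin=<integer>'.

d = (-24, -7),  |d|² = 625;  R = 7+8 = 15,  c = 625−15² = 400
v_rel = (-14, 7),  |v_rel|² = 245;  v_rel·d = (-14)·(-24) + (7)·(-7) = 287
245·t² − 574·t + 400 = 0  ⇒  m = 287² − 245·400 = -15631
m = -15631 < 0,  v_rel·d = 287 > 0  ⇒  outside

inside=no margin=-15631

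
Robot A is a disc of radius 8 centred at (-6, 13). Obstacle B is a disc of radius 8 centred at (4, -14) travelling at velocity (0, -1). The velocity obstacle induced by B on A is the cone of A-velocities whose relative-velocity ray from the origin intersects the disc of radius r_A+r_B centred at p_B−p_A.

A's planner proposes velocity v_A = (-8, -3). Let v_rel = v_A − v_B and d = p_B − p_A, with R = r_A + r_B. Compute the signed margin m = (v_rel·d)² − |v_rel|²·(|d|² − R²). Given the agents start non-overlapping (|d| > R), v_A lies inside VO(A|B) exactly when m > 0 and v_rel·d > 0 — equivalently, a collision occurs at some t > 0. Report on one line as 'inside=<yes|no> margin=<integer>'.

d = (10, -27),  |d|² = 829;  R = 8+8 = 16,  c = 829−16² = 573
v_rel = (-8, -2),  |v_rel|² = 68;  v_rel·d = (-8)·(10) + (-2)·(-27) = -26
68·t² + 52·t + 573 = 0  ⇒  m = (-26)² − 68·573 = -38288
m = -38288 < 0,  v_rel·d = -26 < 0  ⇒  outside

inside=no margin=-38288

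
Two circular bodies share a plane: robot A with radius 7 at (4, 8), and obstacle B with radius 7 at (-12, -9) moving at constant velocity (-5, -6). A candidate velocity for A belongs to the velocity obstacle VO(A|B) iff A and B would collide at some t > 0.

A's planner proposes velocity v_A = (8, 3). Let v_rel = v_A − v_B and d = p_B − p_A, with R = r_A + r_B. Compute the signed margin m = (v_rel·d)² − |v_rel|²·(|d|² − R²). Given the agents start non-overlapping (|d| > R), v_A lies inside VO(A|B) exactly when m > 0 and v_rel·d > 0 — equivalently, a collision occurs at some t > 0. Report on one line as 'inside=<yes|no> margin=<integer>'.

d = (-16, -17),  |d|² = 545;  R = 7+7 = 14,  c = 545−14² = 349
v_rel = (13, 9),  |v_rel|² = 250;  v_rel·d = (13)·(-16) + (9)·(-17) = -361
250·t² + 722·t + 349 = 0  ⇒  m = (-361)² − 250·349 = 43071
m = 43071 > 0,  v_rel·d = -361 < 0  ⇒  outside

inside=no margin=43071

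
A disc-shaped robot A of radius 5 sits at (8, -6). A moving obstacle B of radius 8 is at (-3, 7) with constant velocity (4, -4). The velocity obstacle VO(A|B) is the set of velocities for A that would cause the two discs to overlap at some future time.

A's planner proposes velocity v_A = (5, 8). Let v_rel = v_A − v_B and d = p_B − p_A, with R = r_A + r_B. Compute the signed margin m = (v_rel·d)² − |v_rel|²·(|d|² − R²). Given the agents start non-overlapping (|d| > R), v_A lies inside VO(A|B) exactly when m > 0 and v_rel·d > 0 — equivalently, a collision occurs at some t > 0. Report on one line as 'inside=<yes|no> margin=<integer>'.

d = (-11, 13),  |d|² = 290;  R = 5+8 = 13,  c = 290−13² = 121
v_rel = (1, 12),  |v_rel|² = 145;  v_rel·d = (1)·(-11) + (12)·(13) = 145
145·t² − 290·t + 121 = 0  ⇒  m = 145² − 145·121 = 3480
m = 3480 > 0,  v_rel·d = 145 > 0  ⇒  inside

inside=yes margin=3480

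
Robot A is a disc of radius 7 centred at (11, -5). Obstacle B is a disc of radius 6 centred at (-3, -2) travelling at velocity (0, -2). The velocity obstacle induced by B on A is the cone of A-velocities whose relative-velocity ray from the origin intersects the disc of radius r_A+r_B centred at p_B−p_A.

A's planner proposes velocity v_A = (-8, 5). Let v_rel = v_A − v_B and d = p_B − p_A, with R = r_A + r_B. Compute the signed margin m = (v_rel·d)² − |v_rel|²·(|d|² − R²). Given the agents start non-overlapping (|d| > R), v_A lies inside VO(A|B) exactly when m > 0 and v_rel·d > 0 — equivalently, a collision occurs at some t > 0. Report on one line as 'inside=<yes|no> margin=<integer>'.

d = (-14, 3),  |d|² = 205;  R = 7+6 = 13,  c = 205−13² = 36
v_rel = (-8, 7),  |v_rel|² = 113;  v_rel·d = (-8)·(-14) + (7)·(3) = 133
113·t² − 266·t + 36 = 0  ⇒  m = 133² − 113·36 = 13621
m = 13621 > 0,  v_rel·d = 133 > 0  ⇒  inside

inside=yes margin=13621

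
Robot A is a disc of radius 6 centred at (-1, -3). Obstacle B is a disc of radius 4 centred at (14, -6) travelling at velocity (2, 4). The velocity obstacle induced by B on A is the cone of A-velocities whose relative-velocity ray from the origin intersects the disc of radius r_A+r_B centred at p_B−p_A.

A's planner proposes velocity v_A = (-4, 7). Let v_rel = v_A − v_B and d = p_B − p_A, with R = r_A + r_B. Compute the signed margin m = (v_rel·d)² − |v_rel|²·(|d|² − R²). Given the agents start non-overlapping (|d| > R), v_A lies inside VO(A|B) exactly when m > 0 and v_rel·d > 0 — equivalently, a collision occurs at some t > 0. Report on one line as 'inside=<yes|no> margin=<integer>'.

d = (15, -3),  |d|² = 234;  R = 6+4 = 10,  c = 234−10² = 134
v_rel = (-6, 3),  |v_rel|² = 45;  v_rel·d = (-6)·(15) + (3)·(-3) = -99
45·t² + 198·t + 134 = 0  ⇒  m = (-99)² − 45·134 = 3771
m = 3771 > 0,  v_rel·d = -99 < 0  ⇒  outside

inside=no margin=3771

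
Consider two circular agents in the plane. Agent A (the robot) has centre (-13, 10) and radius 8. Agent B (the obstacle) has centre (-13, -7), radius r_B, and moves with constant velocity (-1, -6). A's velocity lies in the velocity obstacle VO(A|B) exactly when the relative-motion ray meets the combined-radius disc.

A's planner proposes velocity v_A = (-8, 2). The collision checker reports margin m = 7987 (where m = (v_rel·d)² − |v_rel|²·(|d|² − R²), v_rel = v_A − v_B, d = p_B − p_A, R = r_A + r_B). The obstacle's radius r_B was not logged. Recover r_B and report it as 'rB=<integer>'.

m = 7987
d = (0, -17);  v_rel = (-7, 8),  |v_rel|² = 113
v_rel×d = (-7)·(-17) − (8)·(0) = 119
since m = R²·113 − 119²:  R² = (14161 + 7987) / 113 = 196
R = √196 = 14  ⇒  r_B = 14 − 8 = 6

rB=6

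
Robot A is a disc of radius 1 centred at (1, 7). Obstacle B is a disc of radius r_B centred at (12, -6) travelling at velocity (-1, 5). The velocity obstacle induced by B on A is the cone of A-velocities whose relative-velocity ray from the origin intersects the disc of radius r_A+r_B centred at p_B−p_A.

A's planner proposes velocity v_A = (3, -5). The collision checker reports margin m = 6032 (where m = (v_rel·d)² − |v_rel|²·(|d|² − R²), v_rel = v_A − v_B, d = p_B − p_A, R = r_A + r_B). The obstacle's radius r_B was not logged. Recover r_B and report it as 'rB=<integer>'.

m = 6032
d = (11, -13);  v_rel = (4, -10),  |v_rel|² = 116
v_rel×d = (4)·(-13) − (-10)·(11) = 58
since m = R²·116 − 58²:  R² = (3364 + 6032) / 116 = 81
R = √81 = 9  ⇒  r_B = 9 − 1 = 8

rB=8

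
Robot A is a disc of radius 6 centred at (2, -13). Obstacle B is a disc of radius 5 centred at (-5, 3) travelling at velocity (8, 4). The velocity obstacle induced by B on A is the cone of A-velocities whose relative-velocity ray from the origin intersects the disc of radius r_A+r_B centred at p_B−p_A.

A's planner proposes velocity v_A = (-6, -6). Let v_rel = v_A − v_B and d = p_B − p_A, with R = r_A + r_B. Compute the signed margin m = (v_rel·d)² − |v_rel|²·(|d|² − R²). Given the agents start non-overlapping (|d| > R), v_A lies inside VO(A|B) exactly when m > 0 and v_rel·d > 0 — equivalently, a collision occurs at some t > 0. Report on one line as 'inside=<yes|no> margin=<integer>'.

d = (-7, 16),  |d|² = 305;  R = 6+5 = 11,  c = 305−11² = 184
v_rel = (-14, -10),  |v_rel|² = 296;  v_rel·d = (-14)·(-7) + (-10)·(16) = -62
296·t² + 124·t + 184 = 0  ⇒  m = (-62)² − 296·184 = -50620
m = -50620 < 0,  v_rel·d = -62 < 0  ⇒  outside

inside=no margin=-50620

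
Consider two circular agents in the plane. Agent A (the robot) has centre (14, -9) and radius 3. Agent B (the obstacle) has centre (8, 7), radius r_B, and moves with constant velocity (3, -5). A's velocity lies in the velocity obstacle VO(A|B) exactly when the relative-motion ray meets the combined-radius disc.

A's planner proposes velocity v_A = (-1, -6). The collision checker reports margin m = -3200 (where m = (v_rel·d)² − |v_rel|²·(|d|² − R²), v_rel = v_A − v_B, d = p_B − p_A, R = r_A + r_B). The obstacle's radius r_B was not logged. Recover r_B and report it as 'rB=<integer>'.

m = -3200
d = (-6, 16);  v_rel = (-4, -1),  |v_rel|² = 17
v_rel×d = (-4)·(16) − (-1)·(-6) = -70
since m = R²·17 − (-70)²:  R² = (4900 + -3200) / 17 = 100
R = √100 = 10  ⇒  r_B = 10 − 3 = 7

rB=7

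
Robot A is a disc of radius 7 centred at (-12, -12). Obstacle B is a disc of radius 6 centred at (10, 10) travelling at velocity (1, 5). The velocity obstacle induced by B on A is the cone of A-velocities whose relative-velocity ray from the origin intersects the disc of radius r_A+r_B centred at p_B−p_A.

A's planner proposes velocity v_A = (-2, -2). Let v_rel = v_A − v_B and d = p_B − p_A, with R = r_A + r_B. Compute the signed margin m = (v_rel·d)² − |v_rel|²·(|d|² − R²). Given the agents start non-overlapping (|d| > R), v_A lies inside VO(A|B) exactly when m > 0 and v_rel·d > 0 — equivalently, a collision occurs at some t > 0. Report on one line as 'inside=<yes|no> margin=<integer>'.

d = (22, 22),  |d|² = 968;  R = 7+6 = 13,  c = 968−13² = 799
v_rel = (-3, -7),  |v_rel|² = 58;  v_rel·d = (-3)·(22) + (-7)·(22) = -220
58·t² + 440·t + 799 = 0  ⇒  m = (-220)² − 58·799 = 2058
m = 2058 > 0,  v_rel·d = -220 < 0  ⇒  outside

inside=no margin=2058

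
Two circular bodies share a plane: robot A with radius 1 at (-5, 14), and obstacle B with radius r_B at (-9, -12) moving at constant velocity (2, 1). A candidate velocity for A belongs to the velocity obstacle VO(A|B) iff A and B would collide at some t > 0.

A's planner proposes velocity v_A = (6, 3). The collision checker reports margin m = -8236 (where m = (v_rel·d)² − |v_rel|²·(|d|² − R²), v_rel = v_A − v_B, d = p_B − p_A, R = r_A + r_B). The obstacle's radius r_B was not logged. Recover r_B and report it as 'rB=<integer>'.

m = -8236
d = (-4, -26);  v_rel = (4, 2),  |v_rel|² = 20
v_rel×d = (4)·(-26) − (2)·(-4) = -96
since m = R²·20 − (-96)²:  R² = (9216 + -8236) / 20 = 49
R = √49 = 7  ⇒  r_B = 7 − 1 = 6

rB=6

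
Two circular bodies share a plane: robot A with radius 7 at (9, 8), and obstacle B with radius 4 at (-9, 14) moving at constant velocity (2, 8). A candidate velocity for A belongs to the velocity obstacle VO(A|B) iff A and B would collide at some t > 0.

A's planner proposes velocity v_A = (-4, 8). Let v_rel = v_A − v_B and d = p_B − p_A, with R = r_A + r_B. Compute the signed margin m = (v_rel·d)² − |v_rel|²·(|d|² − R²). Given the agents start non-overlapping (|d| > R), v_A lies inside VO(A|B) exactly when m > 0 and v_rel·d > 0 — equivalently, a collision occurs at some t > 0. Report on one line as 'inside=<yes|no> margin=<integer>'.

d = (-18, 6),  |d|² = 360;  R = 7+4 = 11,  c = 360−11² = 239
v_rel = (-6, 0),  |v_rel|² = 36;  v_rel·d = (-6)·(-18) + (0)·(6) = 108
36·t² − 216·t + 239 = 0  ⇒  m = 108² − 36·239 = 3060
m = 3060 > 0,  v_rel·d = 108 > 0  ⇒  inside

inside=yes margin=3060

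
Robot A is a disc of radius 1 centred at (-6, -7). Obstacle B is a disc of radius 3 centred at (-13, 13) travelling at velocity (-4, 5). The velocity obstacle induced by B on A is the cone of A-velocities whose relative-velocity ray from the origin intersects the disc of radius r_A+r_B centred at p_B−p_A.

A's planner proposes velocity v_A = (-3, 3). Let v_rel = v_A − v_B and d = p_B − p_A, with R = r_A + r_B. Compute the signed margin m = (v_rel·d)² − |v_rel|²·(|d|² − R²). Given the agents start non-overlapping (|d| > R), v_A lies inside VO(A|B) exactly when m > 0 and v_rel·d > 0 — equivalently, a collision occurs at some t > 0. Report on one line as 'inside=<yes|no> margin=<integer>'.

d = (-7, 20),  |d|² = 449;  R = 1+3 = 4,  c = 449−4² = 433
v_rel = (1, -2),  |v_rel|² = 5;  v_rel·d = (1)·(-7) + (-2)·(20) = -47
5·t² + 94·t + 433 = 0  ⇒  m = (-47)² − 5·433 = 44
m = 44 > 0,  v_rel·d = -47 < 0  ⇒  outside

inside=no margin=44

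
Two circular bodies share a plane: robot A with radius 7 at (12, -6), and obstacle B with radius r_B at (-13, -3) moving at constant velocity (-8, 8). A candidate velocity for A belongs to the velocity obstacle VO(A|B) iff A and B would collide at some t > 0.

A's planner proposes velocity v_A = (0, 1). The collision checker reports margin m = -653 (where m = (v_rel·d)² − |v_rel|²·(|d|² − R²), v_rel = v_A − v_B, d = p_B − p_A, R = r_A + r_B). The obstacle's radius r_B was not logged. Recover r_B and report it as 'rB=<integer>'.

m = -653
d = (-25, 3);  v_rel = (8, -7),  |v_rel|² = 113
v_rel×d = (8)·(3) − (-7)·(-25) = -151
since m = R²·113 − (-151)²:  R² = (22801 + -653) / 113 = 196
R = √196 = 14  ⇒  r_B = 14 − 7 = 7

rB=7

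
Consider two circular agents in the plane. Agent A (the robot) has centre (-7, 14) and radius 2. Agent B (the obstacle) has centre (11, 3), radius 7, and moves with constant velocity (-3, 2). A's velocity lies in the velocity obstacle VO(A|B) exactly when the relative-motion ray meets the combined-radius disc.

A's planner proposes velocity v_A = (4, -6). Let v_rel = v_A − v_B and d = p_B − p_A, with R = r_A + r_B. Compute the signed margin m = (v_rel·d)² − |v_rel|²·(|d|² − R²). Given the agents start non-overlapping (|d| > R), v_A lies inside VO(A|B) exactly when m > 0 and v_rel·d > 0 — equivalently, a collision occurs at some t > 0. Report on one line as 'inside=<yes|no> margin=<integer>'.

d = (18, -11),  |d|² = 445;  R = 2+7 = 9,  c = 445−9² = 364
v_rel = (7, -8),  |v_rel|² = 113;  v_rel·d = (7)·(18) + (-8)·(-11) = 214
113·t² − 428·t + 364 = 0  ⇒  m = 214² − 113·364 = 4664
m = 4664 > 0,  v_rel·d = 214 > 0  ⇒  inside

inside=yes margin=4664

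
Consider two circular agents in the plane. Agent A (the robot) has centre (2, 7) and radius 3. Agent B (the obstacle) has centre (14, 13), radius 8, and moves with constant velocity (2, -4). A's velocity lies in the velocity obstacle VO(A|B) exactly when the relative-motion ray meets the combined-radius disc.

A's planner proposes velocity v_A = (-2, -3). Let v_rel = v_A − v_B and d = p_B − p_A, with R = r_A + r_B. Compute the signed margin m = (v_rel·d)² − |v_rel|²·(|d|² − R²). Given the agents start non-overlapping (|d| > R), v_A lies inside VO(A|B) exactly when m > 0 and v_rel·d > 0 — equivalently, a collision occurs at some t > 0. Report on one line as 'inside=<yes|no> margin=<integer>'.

d = (12, 6),  |d|² = 180;  R = 3+8 = 11,  c = 180−11² = 59
v_rel = (-4, 1),  |v_rel|² = 17;  v_rel·d = (-4)·(12) + (1)·(6) = -42
17·t² + 84·t + 59 = 0  ⇒  m = (-42)² − 17·59 = 761
m = 761 > 0,  v_rel·d = -42 < 0  ⇒  outside

inside=no margin=761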